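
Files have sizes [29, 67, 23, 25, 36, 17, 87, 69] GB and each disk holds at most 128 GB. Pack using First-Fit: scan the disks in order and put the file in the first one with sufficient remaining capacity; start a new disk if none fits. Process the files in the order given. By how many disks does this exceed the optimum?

1

First-Fit: [29,67,23] [25,36,17] [87] [69] → 4 disks.
Total size 353 GB; any packing needs at least ⌈353/128⌉ = 3 disks.
An optimal packing achieves that bound: [87,36] [69,29,25] [67,23,17] → 3 disks.
Excess: 4 − 3 = 1.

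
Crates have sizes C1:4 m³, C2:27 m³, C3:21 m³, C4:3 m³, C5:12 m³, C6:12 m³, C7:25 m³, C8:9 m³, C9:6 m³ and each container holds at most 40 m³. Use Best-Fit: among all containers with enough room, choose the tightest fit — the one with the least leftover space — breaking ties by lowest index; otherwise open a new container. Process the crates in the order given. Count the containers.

4 containers

Put C1 (4 m³) in container 1; 36 m³ remain.
Put C2 (27 m³) in container 1; 9 m³ remain.
Put C3 (21 m³) in container 2; 19 m³ remain.
Put C4 (3 m³) in container 1; 6 m³ remain.
Put C5 (12 m³) in container 2; 7 m³ remain.
Put C6 (12 m³) in container 3; 28 m³ remain.
Put C7 (25 m³) in container 3; 3 m³ remain.
Put C8 (9 m³) in container 4; 31 m³ remain.
Put C9 (6 m³) in container 1; 0 m³ remain.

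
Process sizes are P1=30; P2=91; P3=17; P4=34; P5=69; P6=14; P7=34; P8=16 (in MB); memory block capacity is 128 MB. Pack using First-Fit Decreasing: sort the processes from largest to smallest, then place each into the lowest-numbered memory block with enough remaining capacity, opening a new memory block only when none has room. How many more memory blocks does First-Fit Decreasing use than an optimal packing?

First-Fit Decreasing: [91,34] [69,34,17] [30,16,14] → 3 memory blocks.
Total size 305 MB; any packing needs at least ⌈305/128⌉ = 3 memory blocks.
So 3 is already optimal.

0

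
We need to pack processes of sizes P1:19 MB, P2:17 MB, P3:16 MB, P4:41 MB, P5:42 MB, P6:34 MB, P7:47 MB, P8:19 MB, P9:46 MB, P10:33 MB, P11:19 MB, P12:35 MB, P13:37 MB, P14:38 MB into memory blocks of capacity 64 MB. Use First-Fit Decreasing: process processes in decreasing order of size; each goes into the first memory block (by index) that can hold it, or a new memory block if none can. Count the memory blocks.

Sorted descending: 47, 46, 42, 41, 38, 37, 35, 34, 33, 19, 19, 19, 17, 16.
Put 47 MB in memory block 1; 17 MB remain.
Put 46 MB in memory block 2; 18 MB remain.
Put 42 MB in memory block 3; 22 MB remain.
Put 41 MB in memory block 4; 23 MB remain.
Put 38 MB in memory block 5; 26 MB remain.
Put 37 MB in memory block 6; 27 MB remain.
Put 35 MB in memory block 7; 29 MB remain.
Put 34 MB in memory block 8; 30 MB remain.
Put 33 MB in memory block 9; 31 MB remain.
Put 19 MB in memory block 3; 3 MB remain.
Put 19 MB in memory block 4; 4 MB remain.
Put 19 MB in memory block 5; 7 MB remain.
Put 17 MB in memory block 1; 0 MB remain.
Put 16 MB in memory block 2; 2 MB remain.

9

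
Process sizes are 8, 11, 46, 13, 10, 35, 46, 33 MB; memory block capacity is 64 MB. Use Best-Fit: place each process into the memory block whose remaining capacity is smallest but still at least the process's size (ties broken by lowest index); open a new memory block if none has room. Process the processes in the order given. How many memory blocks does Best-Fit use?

4

memory block 1: place 8 MB, 56 MB left
memory block 1: place 11 MB, 45 MB left
memory block 2: place 46 MB, 18 MB left
memory block 2: place 13 MB, 5 MB left
memory block 1: place 10 MB, 35 MB left
memory block 1: place 35 MB, 0 MB left
memory block 3: place 46 MB, 18 MB left
memory block 4: place 33 MB, 31 MB left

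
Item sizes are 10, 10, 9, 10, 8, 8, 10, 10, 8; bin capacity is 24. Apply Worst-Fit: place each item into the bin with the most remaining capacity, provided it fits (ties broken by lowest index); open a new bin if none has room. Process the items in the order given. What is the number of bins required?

4 bins

bin 1: place 10, 14 left
bin 1: place 10, 4 left
bin 2: place 9, 15 left
bin 2: place 10, 5 left
bin 3: place 8, 16 left
bin 3: place 8, 8 left
bin 4: place 10, 14 left
bin 4: place 10, 4 left
bin 3: place 8, 0 left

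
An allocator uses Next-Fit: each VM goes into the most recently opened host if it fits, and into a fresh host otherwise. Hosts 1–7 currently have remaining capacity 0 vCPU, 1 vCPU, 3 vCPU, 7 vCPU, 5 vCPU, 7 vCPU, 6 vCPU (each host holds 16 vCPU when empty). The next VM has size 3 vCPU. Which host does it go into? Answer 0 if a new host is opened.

7

Next-Fit only looks at host 7, which has 6 vCPU free.
3 vCPU fits there.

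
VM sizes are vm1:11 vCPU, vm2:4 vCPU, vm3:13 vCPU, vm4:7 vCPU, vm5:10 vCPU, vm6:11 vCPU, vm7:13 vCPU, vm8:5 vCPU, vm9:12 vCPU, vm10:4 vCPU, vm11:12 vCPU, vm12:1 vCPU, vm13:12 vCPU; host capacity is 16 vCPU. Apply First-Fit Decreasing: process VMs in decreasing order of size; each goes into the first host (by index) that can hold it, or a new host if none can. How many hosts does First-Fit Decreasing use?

Sorted descending: 13, 13, 12, 12, 12, 11, 11, 10, 7, 5, 4, 4, 1.
Put 13 vCPU in host 1; 3 vCPU remain.
Put 13 vCPU in host 2; 3 vCPU remain.
Put 12 vCPU in host 3; 4 vCPU remain.
Put 12 vCPU in host 4; 4 vCPU remain.
Put 12 vCPU in host 5; 4 vCPU remain.
Put 11 vCPU in host 6; 5 vCPU remain.
Put 11 vCPU in host 7; 5 vCPU remain.
Put 10 vCPU in host 8; 6 vCPU remain.
Put 7 vCPU in host 9; 9 vCPU remain.
Put 5 vCPU in host 6; 0 vCPU remain.
Put 4 vCPU in host 3; 0 vCPU remain.
Put 4 vCPU in host 4; 0 vCPU remain.
Put 1 vCPU in host 1; 2 vCPU remain.

9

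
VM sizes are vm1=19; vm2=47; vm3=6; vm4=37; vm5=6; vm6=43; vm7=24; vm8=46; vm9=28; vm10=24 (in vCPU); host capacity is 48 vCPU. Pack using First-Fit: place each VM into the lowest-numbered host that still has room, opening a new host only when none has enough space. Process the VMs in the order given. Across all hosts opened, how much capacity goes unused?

56

Put vm1 (19 vCPU) in host 1; 29 vCPU remain.
Put vm2 (47 vCPU) in host 2; 1 vCPU remain.
Put vm3 (6 vCPU) in host 1; 23 vCPU remain.
Put vm4 (37 vCPU) in host 3; 11 vCPU remain.
Put vm5 (6 vCPU) in host 1; 17 vCPU remain.
Put vm6 (43 vCPU) in host 4; 5 vCPU remain.
Put vm7 (24 vCPU) in host 5; 24 vCPU remain.
Put vm8 (46 vCPU) in host 6; 2 vCPU remain.
Put vm9 (28 vCPU) in host 7; 20 vCPU remain.
Put vm10 (24 vCPU) in host 5; 0 vCPU remain.
7 hosts × 48 vCPU = 336 vCPU; used 280 vCPU; unused 56 vCPU.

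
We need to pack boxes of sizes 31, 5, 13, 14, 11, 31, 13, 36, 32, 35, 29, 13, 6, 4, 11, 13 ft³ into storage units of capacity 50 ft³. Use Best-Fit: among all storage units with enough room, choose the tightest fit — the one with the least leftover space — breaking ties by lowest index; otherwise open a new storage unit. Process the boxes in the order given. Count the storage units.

7

storage unit 1: place 31 ft³, 19 ft³ left
storage unit 1: place 5 ft³, 14 ft³ left
storage unit 1: place 13 ft³, 1 ft³ left
storage unit 2: place 14 ft³, 36 ft³ left
storage unit 2: place 11 ft³, 25 ft³ left
storage unit 3: place 31 ft³, 19 ft³ left
storage unit 3: place 13 ft³, 6 ft³ left
storage unit 4: place 36 ft³, 14 ft³ left
storage unit 5: place 32 ft³, 18 ft³ left
storage unit 6: place 35 ft³, 15 ft³ left
storage unit 7: place 29 ft³, 21 ft³ left
storage unit 4: place 13 ft³, 1 ft³ left
storage unit 3: place 6 ft³, 0 ft³ left
storage unit 6: place 4 ft³, 11 ft³ left
storage unit 6: place 11 ft³, 0 ft³ left
storage unit 5: place 13 ft³, 5 ft³ left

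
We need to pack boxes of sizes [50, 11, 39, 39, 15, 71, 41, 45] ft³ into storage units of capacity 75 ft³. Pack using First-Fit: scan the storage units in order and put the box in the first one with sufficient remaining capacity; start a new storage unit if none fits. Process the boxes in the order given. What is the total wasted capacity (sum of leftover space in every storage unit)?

storage unit 1: place 50 ft³, 25 ft³ left
storage unit 1: place 11 ft³, 14 ft³ left
storage unit 2: place 39 ft³, 36 ft³ left
storage unit 3: place 39 ft³, 36 ft³ left
storage unit 2: place 15 ft³, 21 ft³ left
storage unit 4: place 71 ft³, 4 ft³ left
storage unit 5: place 41 ft³, 34 ft³ left
storage unit 6: place 45 ft³, 30 ft³ left
6 storage units × 75 ft³ = 450 ft³; used 311 ft³; unused 139 ft³.

139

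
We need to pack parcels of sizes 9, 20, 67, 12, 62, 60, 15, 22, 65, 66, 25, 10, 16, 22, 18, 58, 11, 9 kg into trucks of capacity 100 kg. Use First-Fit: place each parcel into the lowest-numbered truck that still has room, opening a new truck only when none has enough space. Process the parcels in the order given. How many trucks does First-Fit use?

6 trucks

9 kg → truck 1 (remaining 91 kg)
20 kg → truck 1 (remaining 71 kg)
67 kg → truck 1 (remaining 4 kg)
12 kg → truck 2 (remaining 88 kg)
62 kg → truck 2 (remaining 26 kg)
60 kg → truck 3 (remaining 40 kg)
15 kg → truck 2 (remaining 11 kg)
22 kg → truck 3 (remaining 18 kg)
65 kg → truck 4 (remaining 35 kg)
66 kg → truck 5 (remaining 34 kg)
25 kg → truck 4 (remaining 10 kg)
10 kg → truck 2 (remaining 1 kg)
16 kg → truck 3 (remaining 2 kg)
22 kg → truck 5 (remaining 12 kg)
18 kg → truck 6 (remaining 82 kg)
58 kg → truck 6 (remaining 24 kg)
11 kg → truck 5 (remaining 1 kg)
9 kg → truck 4 (remaining 1 kg)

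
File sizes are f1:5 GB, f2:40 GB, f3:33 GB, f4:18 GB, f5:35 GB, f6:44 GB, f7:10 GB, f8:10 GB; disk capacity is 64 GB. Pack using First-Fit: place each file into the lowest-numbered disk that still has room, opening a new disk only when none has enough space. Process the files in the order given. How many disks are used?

4

disk 1: place f1 (5 GB), 59 GB left
disk 1: place f2 (40 GB), 19 GB left
disk 2: place f3 (33 GB), 31 GB left
disk 1: place f4 (18 GB), 1 GB left
disk 3: place f5 (35 GB), 29 GB left
disk 4: place f6 (44 GB), 20 GB left
disk 2: place f7 (10 GB), 21 GB left
disk 2: place f8 (10 GB), 11 GB left
Final disks: [5,40,18] [33,10,10] [35] [44].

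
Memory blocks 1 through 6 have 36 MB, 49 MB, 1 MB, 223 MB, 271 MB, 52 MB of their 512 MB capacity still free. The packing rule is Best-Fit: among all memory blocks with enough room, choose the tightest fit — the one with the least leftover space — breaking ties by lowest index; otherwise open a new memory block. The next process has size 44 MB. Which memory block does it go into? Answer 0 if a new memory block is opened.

Memory blocks with room: memory block 2 (49 MB), memory block 4 (223 MB), memory block 5 (271 MB), memory block 6 (52 MB).
Tightest fit is memory block 2 with 49 MB free.

2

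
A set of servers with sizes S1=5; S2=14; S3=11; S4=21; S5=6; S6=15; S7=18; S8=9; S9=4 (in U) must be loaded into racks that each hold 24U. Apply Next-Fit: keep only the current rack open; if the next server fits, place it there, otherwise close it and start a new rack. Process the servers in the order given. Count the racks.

rack 1: place S1 (5U), 19U left
rack 1: place S2 (14U), 5U left
rack 2: place S3 (11U), 13U left
rack 3: place S4 (21U), 3U left
rack 4: place S5 (6U), 18U left
rack 4: place S6 (15U), 3U left
rack 5: place S7 (18U), 6U left
rack 6: place S8 (9U), 15U left
rack 6: place S9 (4U), 11U left

6 racks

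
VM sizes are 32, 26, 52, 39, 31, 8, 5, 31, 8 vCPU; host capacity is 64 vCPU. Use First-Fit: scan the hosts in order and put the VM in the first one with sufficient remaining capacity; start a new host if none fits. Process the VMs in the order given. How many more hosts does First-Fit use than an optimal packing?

First-Fit: [32,26,5] [52,8] [39,8] [31,31] → 4 hosts.
Total size 232 vCPU; any packing needs at least ⌈232/64⌉ = 4 hosts.
So 4 is already optimal.

0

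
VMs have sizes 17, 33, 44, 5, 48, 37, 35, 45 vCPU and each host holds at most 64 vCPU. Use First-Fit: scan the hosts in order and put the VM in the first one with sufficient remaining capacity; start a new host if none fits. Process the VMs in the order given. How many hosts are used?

6

Put 17 vCPU in host 1; 47 vCPU remain.
Put 33 vCPU in host 1; 14 vCPU remain.
Put 44 vCPU in host 2; 20 vCPU remain.
Put 5 vCPU in host 1; 9 vCPU remain.
Put 48 vCPU in host 3; 16 vCPU remain.
Put 37 vCPU in host 4; 27 vCPU remain.
Put 35 vCPU in host 5; 29 vCPU remain.
Put 45 vCPU in host 6; 19 vCPU remain.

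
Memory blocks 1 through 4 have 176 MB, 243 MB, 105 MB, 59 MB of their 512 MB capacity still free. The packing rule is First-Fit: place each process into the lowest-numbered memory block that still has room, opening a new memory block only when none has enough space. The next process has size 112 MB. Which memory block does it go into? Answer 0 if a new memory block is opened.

Memory blocks with room: memory block 1 (176 MB), memory block 2 (243 MB).
The first with room is memory block 1.

1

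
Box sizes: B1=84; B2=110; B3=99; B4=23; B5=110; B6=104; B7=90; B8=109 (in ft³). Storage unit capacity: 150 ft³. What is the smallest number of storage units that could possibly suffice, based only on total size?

5

Total size = 84 + 110 + 99 + 23 + 110 + 104 + 90 + 109 = 729 ft³.
⌈729 / 150⌉ = 5.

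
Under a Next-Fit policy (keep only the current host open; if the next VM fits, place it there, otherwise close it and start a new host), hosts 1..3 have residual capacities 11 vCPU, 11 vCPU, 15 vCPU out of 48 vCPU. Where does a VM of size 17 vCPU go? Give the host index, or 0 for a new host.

0

Next-Fit only looks at host 3, which has 15 vCPU free.
17 vCPU does not fit, so a new host is opened.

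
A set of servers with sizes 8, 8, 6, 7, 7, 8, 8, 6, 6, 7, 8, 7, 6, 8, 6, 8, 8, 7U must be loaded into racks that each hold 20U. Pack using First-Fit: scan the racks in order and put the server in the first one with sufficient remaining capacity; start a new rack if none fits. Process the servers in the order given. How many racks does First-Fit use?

8

rack 1: place 8U, 12U left
rack 1: place 8U, 4U left
rack 2: place 6U, 14U left
rack 2: place 7U, 7U left
rack 2: place 7U, 0U left
rack 3: place 8U, 12U left
rack 3: place 8U, 4U left
rack 4: place 6U, 14U left
rack 4: place 6U, 8U left
rack 4: place 7U, 1U left
rack 5: place 8U, 12U left
rack 5: place 7U, 5U left
rack 6: place 6U, 14U left
rack 6: place 8U, 6U left
rack 6: place 6U, 0U left
rack 7: place 8U, 12U left
rack 7: place 8U, 4U left
rack 8: place 7U, 13U left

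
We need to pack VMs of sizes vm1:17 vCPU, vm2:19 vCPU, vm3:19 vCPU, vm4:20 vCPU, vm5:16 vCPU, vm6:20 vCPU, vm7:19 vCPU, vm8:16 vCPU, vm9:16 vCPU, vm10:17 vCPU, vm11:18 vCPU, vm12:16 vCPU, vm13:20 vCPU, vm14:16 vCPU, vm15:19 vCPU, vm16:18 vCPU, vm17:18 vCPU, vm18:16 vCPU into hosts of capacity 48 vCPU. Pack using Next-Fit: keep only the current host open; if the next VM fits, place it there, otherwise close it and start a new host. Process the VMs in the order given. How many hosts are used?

vm1 (17 vCPU) → host 1 (remaining 31 vCPU)
vm2 (19 vCPU) → host 1 (remaining 12 vCPU)
vm3 (19 vCPU) → host 2 (remaining 29 vCPU)
vm4 (20 vCPU) → host 2 (remaining 9 vCPU)
vm5 (16 vCPU) → host 3 (remaining 32 vCPU)
vm6 (20 vCPU) → host 3 (remaining 12 vCPU)
vm7 (19 vCPU) → host 4 (remaining 29 vCPU)
vm8 (16 vCPU) → host 4 (remaining 13 vCPU)
vm9 (16 vCPU) → host 5 (remaining 32 vCPU)
vm10 (17 vCPU) → host 5 (remaining 15 vCPU)
vm11 (18 vCPU) → host 6 (remaining 30 vCPU)
vm12 (16 vCPU) → host 6 (remaining 14 vCPU)
vm13 (20 vCPU) → host 7 (remaining 28 vCPU)
vm14 (16 vCPU) → host 7 (remaining 12 vCPU)
vm15 (19 vCPU) → host 8 (remaining 29 vCPU)
vm16 (18 vCPU) → host 8 (remaining 11 vCPU)
vm17 (18 vCPU) → host 9 (remaining 30 vCPU)
vm18 (16 vCPU) → host 9 (remaining 14 vCPU)

9 hosts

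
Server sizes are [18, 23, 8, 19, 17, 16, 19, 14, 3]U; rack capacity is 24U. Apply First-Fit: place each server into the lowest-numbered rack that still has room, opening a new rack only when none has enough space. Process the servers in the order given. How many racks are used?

7

rack 1: place 18U, 6U left
rack 2: place 23U, 1U left
rack 3: place 8U, 16U left
rack 4: place 19U, 5U left
rack 5: place 17U, 7U left
rack 3: place 16U, 0U left
rack 6: place 19U, 5U left
rack 7: place 14U, 10U left
rack 1: place 3U, 3U left
Final racks: [18,3] [23] [8,16] [19] [17] [19] [14].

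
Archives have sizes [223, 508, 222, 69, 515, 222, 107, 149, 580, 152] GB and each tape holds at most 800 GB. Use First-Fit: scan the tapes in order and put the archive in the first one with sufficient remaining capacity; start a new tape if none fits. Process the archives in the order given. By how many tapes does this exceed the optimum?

0

First-Fit: [223,508,69] [222,515] [222,107,149,152] [580] → 4 tapes.
Total size 2747 GB; any packing needs at least ⌈2747/800⌉ = 4 tapes.
So 4 is already optimal.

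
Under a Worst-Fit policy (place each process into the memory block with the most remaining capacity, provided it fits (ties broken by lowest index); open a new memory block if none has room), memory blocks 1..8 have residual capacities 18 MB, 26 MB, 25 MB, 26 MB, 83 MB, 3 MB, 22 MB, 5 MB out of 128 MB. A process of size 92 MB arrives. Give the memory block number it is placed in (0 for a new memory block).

0

No memory block has ≥ 92 MB free, so a new memory block is opened.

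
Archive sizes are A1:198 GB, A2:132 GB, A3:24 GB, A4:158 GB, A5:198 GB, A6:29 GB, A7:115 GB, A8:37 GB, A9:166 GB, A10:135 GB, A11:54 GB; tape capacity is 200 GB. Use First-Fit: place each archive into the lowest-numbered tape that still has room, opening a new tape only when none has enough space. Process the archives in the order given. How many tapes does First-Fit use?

7 tapes

Put A1 (198 GB) in tape 1; 2 GB remain.
Put A2 (132 GB) in tape 2; 68 GB remain.
Put A3 (24 GB) in tape 2; 44 GB remain.
Put A4 (158 GB) in tape 3; 42 GB remain.
Put A5 (198 GB) in tape 4; 2 GB remain.
Put A6 (29 GB) in tape 2; 15 GB remain.
Put A7 (115 GB) in tape 5; 85 GB remain.
Put A8 (37 GB) in tape 3; 5 GB remain.
Put A9 (166 GB) in tape 6; 34 GB remain.
Put A10 (135 GB) in tape 7; 65 GB remain.
Put A11 (54 GB) in tape 5; 31 GB remain.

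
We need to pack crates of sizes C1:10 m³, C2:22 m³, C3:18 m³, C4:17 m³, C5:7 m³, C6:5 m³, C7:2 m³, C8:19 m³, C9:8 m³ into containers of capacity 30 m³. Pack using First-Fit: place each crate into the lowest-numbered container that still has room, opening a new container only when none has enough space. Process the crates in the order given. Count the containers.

4 containers

Put C1 (10 m³) in container 1; 20 m³ remain.
Put C2 (22 m³) in container 2; 8 m³ remain.
Put C3 (18 m³) in container 1; 2 m³ remain.
Put C4 (17 m³) in container 3; 13 m³ remain.
Put C5 (7 m³) in container 2; 1 m³ remain.
Put C6 (5 m³) in container 3; 8 m³ remain.
Put C7 (2 m³) in container 1; 0 m³ remain.
Put C8 (19 m³) in container 4; 11 m³ remain.
Put C9 (8 m³) in container 3; 0 m³ remain.
Final containers: [10,18,2] [22,7] [17,5,8] [19].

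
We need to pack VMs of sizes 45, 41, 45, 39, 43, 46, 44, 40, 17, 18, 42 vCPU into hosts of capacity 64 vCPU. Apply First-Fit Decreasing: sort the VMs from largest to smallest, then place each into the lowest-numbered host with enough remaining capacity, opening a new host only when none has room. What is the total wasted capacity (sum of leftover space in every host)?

156

Sorted descending: 46, 45, 45, 44, 43, 42, 41, 40, 39, 18, 17.
host 1: place 46 vCPU, 18 vCPU left
host 2: place 45 vCPU, 19 vCPU left
host 3: place 45 vCPU, 19 vCPU left
host 4: place 44 vCPU, 20 vCPU left
host 5: place 43 vCPU, 21 vCPU left
host 6: place 42 vCPU, 22 vCPU left
host 7: place 41 vCPU, 23 vCPU left
host 8: place 40 vCPU, 24 vCPU left
host 9: place 39 vCPU, 25 vCPU left
host 1: place 18 vCPU, 0 vCPU left
host 2: place 17 vCPU, 2 vCPU left
9 hosts × 64 vCPU = 576 vCPU; used 420 vCPU; unused 156 vCPU.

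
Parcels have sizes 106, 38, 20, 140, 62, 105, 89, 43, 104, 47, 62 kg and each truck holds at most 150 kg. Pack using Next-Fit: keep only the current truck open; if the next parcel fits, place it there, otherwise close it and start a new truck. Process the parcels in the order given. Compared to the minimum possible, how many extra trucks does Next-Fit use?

Next-Fit: [106,38] [20] [140] [62] [105] [89,43] [104] [47,62] → 8 trucks.
Total size 816 kg; any packing needs at least ⌈816/150⌉ = 6 trucks.
An optimal packing achieves that bound: [140] [106,43] [105,38] [104,20] [89,47] [62,62] → 6 trucks.
Excess: 8 − 6 = 2.

2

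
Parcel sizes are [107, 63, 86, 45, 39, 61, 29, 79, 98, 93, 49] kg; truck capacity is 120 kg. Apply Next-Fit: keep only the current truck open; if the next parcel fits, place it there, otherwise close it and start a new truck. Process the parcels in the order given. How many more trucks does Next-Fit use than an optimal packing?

Next-Fit: [107] [63] [86] [45,39] [61,29] [79] [98] [93] [49] → 9 trucks.
Total size 749 kg; any packing needs at least ⌈749/120⌉ = 7 trucks.
An optimal packing achieves that bound: [107] [98] [93] [86,29] [79,39] [63,49] [61,45] → 7 trucks.
Excess: 9 − 7 = 2.

2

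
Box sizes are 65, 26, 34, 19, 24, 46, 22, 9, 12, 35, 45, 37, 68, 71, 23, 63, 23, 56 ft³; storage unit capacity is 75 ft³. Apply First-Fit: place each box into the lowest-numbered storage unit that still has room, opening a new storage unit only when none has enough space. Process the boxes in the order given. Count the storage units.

storage unit 1: place 65 ft³, 10 ft³ left
storage unit 2: place 26 ft³, 49 ft³ left
storage unit 2: place 34 ft³, 15 ft³ left
storage unit 3: place 19 ft³, 56 ft³ left
storage unit 3: place 24 ft³, 32 ft³ left
storage unit 4: place 46 ft³, 29 ft³ left
storage unit 3: place 22 ft³, 10 ft³ left
storage unit 1: place 9 ft³, 1 ft³ left
storage unit 2: place 12 ft³, 3 ft³ left
storage unit 5: place 35 ft³, 40 ft³ left
storage unit 6: place 45 ft³, 30 ft³ left
storage unit 5: place 37 ft³, 3 ft³ left
storage unit 7: place 68 ft³, 7 ft³ left
storage unit 8: place 71 ft³, 4 ft³ left
storage unit 4: place 23 ft³, 6 ft³ left
storage unit 9: place 63 ft³, 12 ft³ left
storage unit 6: place 23 ft³, 7 ft³ left
storage unit 10: place 56 ft³, 19 ft³ left
Final storage units: [65,9] [26,34,12] [19,24,22] [46,23] [35,37] [45,23] [68] [71] [63] [56].

10 storage units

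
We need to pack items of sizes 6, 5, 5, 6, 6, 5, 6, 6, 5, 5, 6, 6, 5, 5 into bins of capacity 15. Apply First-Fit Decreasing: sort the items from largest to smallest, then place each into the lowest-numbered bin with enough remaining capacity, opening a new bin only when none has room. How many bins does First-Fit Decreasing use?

6

Sorted descending: 6, 6, 6, 6, 6, 6, 6, 5, 5, 5, 5, 5, 5, 5.
6 → bin 1 (remaining 9)
6 → bin 1 (remaining 3)
6 → bin 2 (remaining 9)
6 → bin 2 (remaining 3)
6 → bin 3 (remaining 9)
6 → bin 3 (remaining 3)
6 → bin 4 (remaining 9)
5 → bin 4 (remaining 4)
5 → bin 5 (remaining 10)
5 → bin 5 (remaining 5)
5 → bin 5 (remaining 0)
5 → bin 6 (remaining 10)
5 → bin 6 (remaining 5)
5 → bin 6 (remaining 0)
Final bins: [6,6] [6,6] [6,6] [6,5] [5,5,5] [5,5,5].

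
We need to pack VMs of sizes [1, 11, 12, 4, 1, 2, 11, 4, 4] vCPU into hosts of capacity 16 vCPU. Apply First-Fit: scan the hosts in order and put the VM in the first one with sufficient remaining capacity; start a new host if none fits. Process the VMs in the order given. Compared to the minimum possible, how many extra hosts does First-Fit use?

First-Fit: [1,11,4] [12,1,2] [11,4] [4] → 4 hosts.
Total size 50 vCPU; any packing needs at least ⌈50/16⌉ = 4 hosts.
So 4 is already optimal.

0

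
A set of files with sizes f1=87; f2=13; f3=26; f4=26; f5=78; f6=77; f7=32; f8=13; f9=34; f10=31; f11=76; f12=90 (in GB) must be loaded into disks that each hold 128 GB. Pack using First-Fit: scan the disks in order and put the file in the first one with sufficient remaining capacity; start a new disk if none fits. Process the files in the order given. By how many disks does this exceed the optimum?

1

First-Fit: [87,13,26] [26,78,13] [77,32] [34,31] [76] [90] → 6 disks.
Total size 583 GB; any packing needs at least ⌈583/128⌉ = 5 disks.
An optimal packing achieves that bound: [90,34] [87,32] [78,31,13] [77,26,13] [76,26] → 5 disks.
Excess: 6 − 5 = 1.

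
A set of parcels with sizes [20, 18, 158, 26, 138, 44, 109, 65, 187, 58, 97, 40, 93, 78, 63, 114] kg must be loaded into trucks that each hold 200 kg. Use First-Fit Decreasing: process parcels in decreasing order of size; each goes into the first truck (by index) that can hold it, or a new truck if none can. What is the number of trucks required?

Sorted descending: 187, 158, 138, 114, 109, 97, 93, 78, 65, 63, 58, 44, 40, 26, 20, 18.
187 kg → truck 1 (remaining 13 kg)
158 kg → truck 2 (remaining 42 kg)
138 kg → truck 3 (remaining 62 kg)
114 kg → truck 4 (remaining 86 kg)
109 kg → truck 5 (remaining 91 kg)
97 kg → truck 6 (remaining 103 kg)
93 kg → truck 6 (remaining 10 kg)
78 kg → truck 4 (remaining 8 kg)
65 kg → truck 5 (remaining 26 kg)
63 kg → truck 7 (remaining 137 kg)
58 kg → truck 3 (remaining 4 kg)
44 kg → truck 7 (remaining 93 kg)
40 kg → truck 2 (remaining 2 kg)
26 kg → truck 5 (remaining 0 kg)
20 kg → truck 7 (remaining 73 kg)
18 kg → truck 7 (remaining 55 kg)

7 trucks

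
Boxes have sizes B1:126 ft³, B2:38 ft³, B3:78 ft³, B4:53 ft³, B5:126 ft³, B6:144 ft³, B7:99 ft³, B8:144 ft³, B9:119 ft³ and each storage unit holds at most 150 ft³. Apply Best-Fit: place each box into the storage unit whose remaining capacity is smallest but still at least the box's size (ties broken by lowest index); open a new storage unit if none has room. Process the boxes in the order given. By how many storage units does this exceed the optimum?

1

Best-Fit: [126] [38,78] [53] [126] [144] [99] [144] [119] → 8 storage units.
Total size 927 ft³; any packing needs at least ⌈927/150⌉ = 7 storage units.
An optimal packing achieves that bound: [144] [144] [126] [126] [119] [99,38] [78,53] → 7 storage units.
Excess: 8 − 7 = 1.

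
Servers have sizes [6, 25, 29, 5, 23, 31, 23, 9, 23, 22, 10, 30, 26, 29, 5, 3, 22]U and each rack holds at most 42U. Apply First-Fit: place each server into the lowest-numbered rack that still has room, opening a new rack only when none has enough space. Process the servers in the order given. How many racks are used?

11

Put 6U in rack 1; 36U remain.
Put 25U in rack 1; 11U remain.
Put 29U in rack 2; 13U remain.
Put 5U in rack 1; 6U remain.
Put 23U in rack 3; 19U remain.
Put 31U in rack 4; 11U remain.
Put 23U in rack 5; 19U remain.
Put 9U in rack 2; 4U remain.
Put 23U in rack 6; 19U remain.
Put 22U in rack 7; 20U remain.
Put 10U in rack 3; 9U remain.
Put 30U in rack 8; 12U remain.
Put 26U in rack 9; 16U remain.
Put 29U in rack 10; 13U remain.
Put 5U in rack 1; 1U remain.
Put 3U in rack 2; 1U remain.
Put 22U in rack 11; 20U remain.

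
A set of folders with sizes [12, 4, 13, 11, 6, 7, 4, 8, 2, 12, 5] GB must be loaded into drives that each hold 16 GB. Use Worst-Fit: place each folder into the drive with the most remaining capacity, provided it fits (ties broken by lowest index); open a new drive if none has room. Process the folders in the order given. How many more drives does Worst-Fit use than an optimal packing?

Worst-Fit: [12,4] [13] [11,4] [6,7] [8,2,5] [12] → 6 drives.
Total size 84 GB; any packing needs at least ⌈84/16⌉ = 6 drives.
So 6 is already optimal.

0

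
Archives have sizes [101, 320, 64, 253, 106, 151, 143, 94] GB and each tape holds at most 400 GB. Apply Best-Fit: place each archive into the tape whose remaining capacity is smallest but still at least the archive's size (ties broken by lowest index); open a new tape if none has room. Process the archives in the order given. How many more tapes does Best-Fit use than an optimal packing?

Best-Fit: [101,253] [320,64] [106,151,143] [94] → 4 tapes.
Total size 1232 GB; any packing needs at least ⌈1232/400⌉ = 4 tapes.
So 4 is already optimal.

0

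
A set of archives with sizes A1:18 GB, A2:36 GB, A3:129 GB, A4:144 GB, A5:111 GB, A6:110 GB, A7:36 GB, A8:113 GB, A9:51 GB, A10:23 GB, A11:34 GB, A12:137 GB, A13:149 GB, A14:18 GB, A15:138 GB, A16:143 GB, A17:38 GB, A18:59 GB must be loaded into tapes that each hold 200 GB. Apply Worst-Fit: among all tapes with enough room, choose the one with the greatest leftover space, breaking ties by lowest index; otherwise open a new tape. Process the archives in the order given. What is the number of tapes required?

A1 (18 GB) → tape 1 (remaining 182 GB)
A2 (36 GB) → tape 1 (remaining 146 GB)
A3 (129 GB) → tape 1 (remaining 17 GB)
A4 (144 GB) → tape 2 (remaining 56 GB)
A5 (111 GB) → tape 3 (remaining 89 GB)
A6 (110 GB) → tape 4 (remaining 90 GB)
A7 (36 GB) → tape 4 (remaining 54 GB)
A8 (113 GB) → tape 5 (remaining 87 GB)
A9 (51 GB) → tape 3 (remaining 38 GB)
A10 (23 GB) → tape 5 (remaining 64 GB)
A11 (34 GB) → tape 5 (remaining 30 GB)
A12 (137 GB) → tape 6 (remaining 63 GB)
A13 (149 GB) → tape 7 (remaining 51 GB)
A14 (18 GB) → tape 6 (remaining 45 GB)
A15 (138 GB) → tape 8 (remaining 62 GB)
A16 (143 GB) → tape 9 (remaining 57 GB)
A17 (38 GB) → tape 8 (remaining 24 GB)
A18 (59 GB) → tape 10 (remaining 141 GB)

10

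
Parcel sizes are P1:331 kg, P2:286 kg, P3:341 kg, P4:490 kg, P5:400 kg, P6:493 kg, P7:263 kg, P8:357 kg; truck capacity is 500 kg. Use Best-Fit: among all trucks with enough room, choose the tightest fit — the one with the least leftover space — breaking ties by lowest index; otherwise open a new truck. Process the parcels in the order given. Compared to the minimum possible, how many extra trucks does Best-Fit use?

0

Best-Fit: [331] [286] [341] [490] [400] [493] [263] [357] → 8 trucks.
8 parcels exceed 250 kg (half the capacity), and no two of those can share a truck, so at least 8 trucks are needed.
So 8 is already optimal.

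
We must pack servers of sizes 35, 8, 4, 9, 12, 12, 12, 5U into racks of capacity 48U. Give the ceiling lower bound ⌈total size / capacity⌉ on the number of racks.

Total size = 35 + 8 + 4 + 9 + 12 + 12 + 12 + 5 = 97U.
⌈97 / 48⌉ = 3.

3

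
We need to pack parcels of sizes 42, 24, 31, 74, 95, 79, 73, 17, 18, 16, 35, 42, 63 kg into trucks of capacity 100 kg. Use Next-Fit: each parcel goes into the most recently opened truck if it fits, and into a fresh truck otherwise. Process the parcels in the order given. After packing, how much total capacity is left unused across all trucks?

Put 42 kg in truck 1; 58 kg remain.
Put 24 kg in truck 1; 34 kg remain.
Put 31 kg in truck 1; 3 kg remain.
Put 74 kg in truck 2; 26 kg remain.
Put 95 kg in truck 3; 5 kg remain.
Put 79 kg in truck 4; 21 kg remain.
Put 73 kg in truck 5; 27 kg remain.
Put 17 kg in truck 5; 10 kg remain.
Put 18 kg in truck 6; 82 kg remain.
Put 16 kg in truck 6; 66 kg remain.
Put 35 kg in truck 6; 31 kg remain.
Put 42 kg in truck 7; 58 kg remain.
Put 63 kg in truck 8; 37 kg remain.
8 trucks × 100 kg = 800 kg; used 609 kg; unused 191 kg.

191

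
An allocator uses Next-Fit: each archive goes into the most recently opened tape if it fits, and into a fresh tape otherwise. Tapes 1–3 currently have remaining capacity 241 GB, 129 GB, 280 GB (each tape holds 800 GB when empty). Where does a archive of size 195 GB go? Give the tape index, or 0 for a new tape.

3

Next-Fit only looks at tape 3, which has 280 GB free.
195 GB fits there.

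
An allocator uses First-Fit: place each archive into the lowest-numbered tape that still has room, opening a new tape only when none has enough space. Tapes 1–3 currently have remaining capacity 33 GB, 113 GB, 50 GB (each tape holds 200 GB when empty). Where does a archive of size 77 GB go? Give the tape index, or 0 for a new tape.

2

Tapes with room: tape 2 (113 GB).
The first with room is tape 2.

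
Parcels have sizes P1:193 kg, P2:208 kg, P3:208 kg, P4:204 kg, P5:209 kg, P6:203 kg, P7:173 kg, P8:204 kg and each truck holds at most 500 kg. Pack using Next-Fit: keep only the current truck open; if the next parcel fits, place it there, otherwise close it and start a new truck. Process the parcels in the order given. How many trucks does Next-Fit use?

P1 (193 kg) → truck 1 (remaining 307 kg)
P2 (208 kg) → truck 1 (remaining 99 kg)
P3 (208 kg) → truck 2 (remaining 292 kg)
P4 (204 kg) → truck 2 (remaining 88 kg)
P5 (209 kg) → truck 3 (remaining 291 kg)
P6 (203 kg) → truck 3 (remaining 88 kg)
P7 (173 kg) → truck 4 (remaining 327 kg)
P8 (204 kg) → truck 4 (remaining 123 kg)
Final trucks: [193,208] [208,204] [209,203] [173,204].

4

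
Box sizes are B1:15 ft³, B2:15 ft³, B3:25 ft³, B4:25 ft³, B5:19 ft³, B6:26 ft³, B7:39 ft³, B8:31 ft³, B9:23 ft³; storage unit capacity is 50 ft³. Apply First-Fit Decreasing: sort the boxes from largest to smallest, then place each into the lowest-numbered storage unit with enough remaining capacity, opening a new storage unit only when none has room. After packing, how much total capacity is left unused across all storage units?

Sorted descending: 39, 31, 26, 25, 25, 23, 19, 15, 15.
storage unit 1: place 39 ft³, 11 ft³ left
storage unit 2: place 31 ft³, 19 ft³ left
storage unit 3: place 26 ft³, 24 ft³ left
storage unit 4: place 25 ft³, 25 ft³ left
storage unit 4: place 25 ft³, 0 ft³ left
storage unit 3: place 23 ft³, 1 ft³ left
storage unit 2: place 19 ft³, 0 ft³ left
storage unit 5: place 15 ft³, 35 ft³ left
storage unit 5: place 15 ft³, 20 ft³ left
5 storage units × 50 ft³ = 250 ft³; used 218 ft³; unused 32 ft³.

32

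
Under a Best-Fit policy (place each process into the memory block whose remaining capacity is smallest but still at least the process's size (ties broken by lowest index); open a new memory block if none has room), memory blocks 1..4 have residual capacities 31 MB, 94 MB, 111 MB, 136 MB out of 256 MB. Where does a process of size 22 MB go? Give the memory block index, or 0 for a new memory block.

Memory blocks with room: memory block 1 (31 MB), memory block 2 (94 MB), memory block 3 (111 MB), memory block 4 (136 MB).
Tightest fit is memory block 1 with 31 MB free.

1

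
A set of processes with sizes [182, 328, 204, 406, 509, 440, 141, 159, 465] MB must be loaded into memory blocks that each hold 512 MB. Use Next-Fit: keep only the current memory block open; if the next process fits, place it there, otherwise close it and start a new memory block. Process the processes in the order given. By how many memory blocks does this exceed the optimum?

Next-Fit: [182,328] [204] [406] [509] [440] [141,159] [465] → 7 memory blocks.
Total size 2834 MB; any packing needs at least ⌈2834/512⌉ = 6 memory blocks.
An optimal packing achieves that bound: [509] [465] [440] [406] [328,182] [204,159,141] → 6 memory blocks.
Excess: 7 − 6 = 1.

1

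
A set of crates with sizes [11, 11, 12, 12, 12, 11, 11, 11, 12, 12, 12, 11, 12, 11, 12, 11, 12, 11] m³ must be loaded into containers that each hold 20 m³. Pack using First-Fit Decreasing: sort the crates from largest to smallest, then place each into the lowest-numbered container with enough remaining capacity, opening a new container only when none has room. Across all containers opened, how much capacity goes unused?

153

Sorted descending: 12, 12, 12, 12, 12, 12, 12, 12, 12, 11, 11, 11, 11, 11, 11, 11, 11, 11.
container 1: place 12 m³, 8 m³ left
container 2: place 12 m³, 8 m³ left
container 3: place 12 m³, 8 m³ left
container 4: place 12 m³, 8 m³ left
container 5: place 12 m³, 8 m³ left
container 6: place 12 m³, 8 m³ left
container 7: place 12 m³, 8 m³ left
container 8: place 12 m³, 8 m³ left
container 9: place 12 m³, 8 m³ left
container 10: place 11 m³, 9 m³ left
container 11: place 11 m³, 9 m³ left
container 12: place 11 m³, 9 m³ left
container 13: place 11 m³, 9 m³ left
container 14: place 11 m³, 9 m³ left
container 15: place 11 m³, 9 m³ left
container 16: place 11 m³, 9 m³ left
container 17: place 11 m³, 9 m³ left
container 18: place 11 m³, 9 m³ left
18 containers × 20 m³ = 360 m³; used 207 m³; unused 153 m³.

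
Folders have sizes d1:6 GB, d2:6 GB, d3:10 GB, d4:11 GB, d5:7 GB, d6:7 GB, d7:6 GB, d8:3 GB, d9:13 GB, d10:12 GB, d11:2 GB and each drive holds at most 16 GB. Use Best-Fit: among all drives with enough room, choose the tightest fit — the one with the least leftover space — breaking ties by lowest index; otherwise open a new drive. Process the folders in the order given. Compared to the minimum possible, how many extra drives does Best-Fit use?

Best-Fit: [6,6,3] [10,6] [11] [7,7,2] [13] [12] → 6 drives.
Total size 83 GB; any packing needs at least ⌈83/16⌉ = 6 drives.
So 6 is already optimal.

0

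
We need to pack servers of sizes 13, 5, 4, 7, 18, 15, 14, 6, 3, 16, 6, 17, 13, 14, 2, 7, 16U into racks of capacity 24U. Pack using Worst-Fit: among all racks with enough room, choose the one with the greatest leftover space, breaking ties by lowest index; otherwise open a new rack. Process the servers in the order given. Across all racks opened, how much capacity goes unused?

13U → rack 1 (remaining 11U)
5U → rack 1 (remaining 6U)
4U → rack 1 (remaining 2U)
7U → rack 2 (remaining 17U)
18U → rack 3 (remaining 6U)
15U → rack 2 (remaining 2U)
14U → rack 4 (remaining 10U)
6U → rack 4 (remaining 4U)
3U → rack 3 (remaining 3U)
16U → rack 5 (remaining 8U)
6U → rack 5 (remaining 2U)
17U → rack 6 (remaining 7U)
13U → rack 7 (remaining 11U)
14U → rack 8 (remaining 10U)
2U → rack 7 (remaining 9U)
7U → rack 8 (remaining 3U)
16U → rack 9 (remaining 8U)
9 racks × 24U = 216U; used 176U; unused 40U.

40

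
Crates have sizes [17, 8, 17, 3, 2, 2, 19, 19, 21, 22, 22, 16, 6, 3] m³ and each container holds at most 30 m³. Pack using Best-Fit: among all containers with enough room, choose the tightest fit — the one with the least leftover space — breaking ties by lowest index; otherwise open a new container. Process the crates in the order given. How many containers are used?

8

17 m³ → container 1 (remaining 13 m³)
8 m³ → container 1 (remaining 5 m³)
17 m³ → container 2 (remaining 13 m³)
3 m³ → container 1 (remaining 2 m³)
2 m³ → container 1 (remaining 0 m³)
2 m³ → container 2 (remaining 11 m³)
19 m³ → container 3 (remaining 11 m³)
19 m³ → container 4 (remaining 11 m³)
21 m³ → container 5 (remaining 9 m³)
22 m³ → container 6 (remaining 8 m³)
22 m³ → container 7 (remaining 8 m³)
16 m³ → container 8 (remaining 14 m³)
6 m³ → container 6 (remaining 2 m³)
3 m³ → container 7 (remaining 5 m³)
Final containers: [17,8,3,2] [17,2] [19] [19] [21] [22,6] [22,3] [16].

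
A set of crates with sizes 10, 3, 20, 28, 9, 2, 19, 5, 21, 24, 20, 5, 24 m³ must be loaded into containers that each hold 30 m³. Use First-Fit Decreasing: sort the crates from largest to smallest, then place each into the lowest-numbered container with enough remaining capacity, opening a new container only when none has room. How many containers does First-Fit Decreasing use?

7 containers

Sorted descending: 28, 24, 24, 21, 20, 20, 19, 10, 9, 5, 5, 3, 2.
28 m³ → container 1 (remaining 2 m³)
24 m³ → container 2 (remaining 6 m³)
24 m³ → container 3 (remaining 6 m³)
21 m³ → container 4 (remaining 9 m³)
20 m³ → container 5 (remaining 10 m³)
20 m³ → container 6 (remaining 10 m³)
19 m³ → container 7 (remaining 11 m³)
10 m³ → container 5 (remaining 0 m³)
9 m³ → container 4 (remaining 0 m³)
5 m³ → container 2 (remaining 1 m³)
5 m³ → container 3 (remaining 1 m³)
3 m³ → container 6 (remaining 7 m³)
2 m³ → container 1 (remaining 0 m³)
Final containers: [28,2] [24,5] [24,5] [21,9] [20,10] [20,3] [19].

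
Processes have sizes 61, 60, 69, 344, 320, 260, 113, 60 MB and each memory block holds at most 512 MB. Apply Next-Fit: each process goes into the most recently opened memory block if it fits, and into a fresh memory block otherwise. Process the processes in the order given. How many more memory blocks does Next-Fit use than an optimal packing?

1

Next-Fit: [61,60,69] [344] [320] [260,113,60] → 4 memory blocks.
Total size 1287 MB; any packing needs at least ⌈1287/512⌉ = 3 memory blocks.
An optimal packing achieves that bound: [344,113] [320,69,61,60] [260,60] → 3 memory blocks.
Excess: 4 − 3 = 1.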